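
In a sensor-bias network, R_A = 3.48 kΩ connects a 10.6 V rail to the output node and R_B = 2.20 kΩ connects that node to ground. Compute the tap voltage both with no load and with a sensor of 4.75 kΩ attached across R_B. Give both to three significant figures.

Open-circuit: V = 10.6 × 2.20/(3.48 + 2.20) = 4.11 V.
With the load, R_B becomes R_B‖R_L = 1.504 kΩ, so V = 10.6 × 1.504/4.984 = 3.20 V.

Unloaded: 4.11 V; loaded: 3.20 V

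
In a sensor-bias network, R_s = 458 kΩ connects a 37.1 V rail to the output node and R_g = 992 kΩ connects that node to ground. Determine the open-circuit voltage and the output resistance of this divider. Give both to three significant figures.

V_th is the open-circuit tap voltage: 37.1 × 992/(458 + 992) = 25.4 V.
With the supply zeroed, R_s and R_g appear in parallel from the tap: R_th = R_s‖R_g = (458 × 992)/1450 = 313 kΩ.

V_th = 25.4 V, R_th = 313 kΩ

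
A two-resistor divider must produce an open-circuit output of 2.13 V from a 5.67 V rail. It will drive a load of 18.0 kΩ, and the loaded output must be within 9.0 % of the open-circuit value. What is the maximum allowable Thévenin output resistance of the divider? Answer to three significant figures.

R_th ≤ 1.78 kΩ

Loading drop = R_th/(R_th + R_L) ≤ 0.0900, so R_th ≤ R_L · ε/(1−ε) = 18.0 kΩ × 0.0900/0.9100 = 1.78 kΩ.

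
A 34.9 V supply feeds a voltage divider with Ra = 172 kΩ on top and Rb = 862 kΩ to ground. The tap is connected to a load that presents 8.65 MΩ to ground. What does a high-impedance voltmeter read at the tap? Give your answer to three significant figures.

The load sits in parallel with Rb: Rb‖R_L = (862 × 8650) / (862 + 8650) = 783.9 kΩ.
V_out = 34.9 × 783.9 / (172 + 783.9) = 34.9 × 783.9/955.9 = 28.6 V.
(Unloaded it would have been 29.1 V.)

V_out ≈ 28.6 V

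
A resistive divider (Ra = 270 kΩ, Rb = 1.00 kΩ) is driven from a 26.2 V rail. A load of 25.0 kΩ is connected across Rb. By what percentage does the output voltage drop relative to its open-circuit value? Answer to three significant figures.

3.83 %

The divider's output (Thévenin) resistance is Ra‖Rb = 0.9963 kΩ.
Fractional drop under load = R_th/(R_th + R_L) = 0.9963 / (0.9963 + 25.0) = 0.03833.
So the output falls by 3.83 %.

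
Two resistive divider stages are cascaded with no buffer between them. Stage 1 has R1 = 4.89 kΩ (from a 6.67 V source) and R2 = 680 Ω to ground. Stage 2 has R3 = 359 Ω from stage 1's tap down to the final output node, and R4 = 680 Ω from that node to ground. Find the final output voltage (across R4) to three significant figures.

Stage 2 presents R3+R4 = 1039 Ω as a load on stage 1's tap.
Stage 1's lower leg becomes R2‖(R3+R4) = 411.0 Ω, so V_mid = 6.67 × 411.0/5301 = 0.5171 V.
Stage 2 is itself unloaded: V_out = V_mid × R4/(R3+R4) = 0.5171 × 680/1039 = 0.338 V.

V_out ≈ 0.338 V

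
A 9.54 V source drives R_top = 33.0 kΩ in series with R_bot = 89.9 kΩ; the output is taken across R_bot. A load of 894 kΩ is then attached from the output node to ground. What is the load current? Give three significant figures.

R_bot‖R_L = 81.69 kΩ; V_out = 9.54 × 81.69/114.7 = 6.795 V.
I_L = V_out / R_L = 6.795 / 894 kΩ = 7.60 µA.

I_L ≈ 7.60 µA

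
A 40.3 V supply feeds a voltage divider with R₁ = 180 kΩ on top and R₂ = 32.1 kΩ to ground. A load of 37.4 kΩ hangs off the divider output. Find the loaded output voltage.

V_out ≈ 3.53 V

The load sits in parallel with R₂: R₂‖R_L = (32.1 × 37.4) / (32.1 + 37.4) = 17.27 kΩ.
V_out = 40.3 × 17.27 / (180 + 17.27) = 40.3 × 17.27/197.3 = 3.53 V.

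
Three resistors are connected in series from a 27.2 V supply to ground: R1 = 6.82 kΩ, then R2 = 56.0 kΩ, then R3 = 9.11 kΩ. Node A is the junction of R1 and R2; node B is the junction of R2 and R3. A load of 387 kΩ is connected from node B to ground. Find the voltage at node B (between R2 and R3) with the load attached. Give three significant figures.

V ≈ 3.38 V

At node B, R3 is in parallel with the load: R3‖R_L = 8.900 kΩ.
Below node A the resistance is R2 + (R3‖R_L) = 64.90 kΩ, so V_A = 27.2 × 64.90/71.72 = 24.61 V.
Then V_B = V_A × (R3‖R_L)/(R2 + R3‖R_L) = 24.61 × 8.900/64.90 = 3.38 V.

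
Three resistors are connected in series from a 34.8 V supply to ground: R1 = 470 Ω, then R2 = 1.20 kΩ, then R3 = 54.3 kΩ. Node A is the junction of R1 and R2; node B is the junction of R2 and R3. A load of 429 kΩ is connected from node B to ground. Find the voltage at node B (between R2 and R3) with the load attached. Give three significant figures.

V ≈ 33.6 V

At node B, R3 is in parallel with the load: R3‖R_L = 48200 Ω.
Below node A the resistance is R2 + (R3‖R_L) = 49400 Ω, so V_A = 34.8 × 49400/49870 = 34.47 V.
Then V_B = V_A × (R3‖R_L)/(R2 + R3‖R_L) = 34.47 × 48200/49400 = 33.6 V.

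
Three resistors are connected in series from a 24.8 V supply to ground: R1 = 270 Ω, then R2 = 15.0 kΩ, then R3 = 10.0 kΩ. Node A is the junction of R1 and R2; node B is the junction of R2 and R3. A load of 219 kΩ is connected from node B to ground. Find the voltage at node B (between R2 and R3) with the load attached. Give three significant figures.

At node B, R3 is in parallel with the load: R3‖R_L = 9563 Ω.
Below node A the resistance is R2 + (R3‖R_L) = 24560 Ω, so V_A = 24.8 × 24560/24830 = 24.53 V.
Then V_B = V_A × (R3‖R_L)/(R2 + R3‖R_L) = 24.53 × 9563/24560 = 9.55 V.

V ≈ 9.55 V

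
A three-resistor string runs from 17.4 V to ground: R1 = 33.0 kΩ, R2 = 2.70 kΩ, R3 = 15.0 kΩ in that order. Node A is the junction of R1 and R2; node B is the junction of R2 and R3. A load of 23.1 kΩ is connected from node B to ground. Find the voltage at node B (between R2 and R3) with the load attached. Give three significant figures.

V ≈ 3.53 V

At node B, R3 is in parallel with the load: R3‖R_L = 9.094 kΩ.
Below node A the resistance is R2 + (R3‖R_L) = 11.79 kΩ, so V_A = 17.4 × 11.79/44.79 = 4.581 V.
Then V_B = V_A × (R3‖R_L)/(R2 + R3‖R_L) = 4.581 × 9.094/11.79 = 3.53 V.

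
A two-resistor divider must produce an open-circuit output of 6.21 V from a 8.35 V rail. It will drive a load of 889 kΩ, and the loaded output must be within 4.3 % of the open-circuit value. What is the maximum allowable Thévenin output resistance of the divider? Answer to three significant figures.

R_th ≤ 39.9 kΩ

Loading drop = R_th/(R_th + R_L) ≤ 0.0430, so R_th ≤ R_L · ε/(1−ε) = 889 kΩ × 0.0430/0.9570 = 39.9 kΩ.
(Any R1, R2 with R2/(R1+R2) = 0.744 and R1‖R2 ≤ 39.9 kΩ will meet the spec.)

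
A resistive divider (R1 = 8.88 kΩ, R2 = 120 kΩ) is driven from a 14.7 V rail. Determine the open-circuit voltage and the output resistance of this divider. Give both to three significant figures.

V_th = 13.7 V, R_th = 8.27 kΩ

V_th is the open-circuit tap voltage: 14.7 × 120/(8.88 + 120) = 13.7 V.
With the supply zeroed, R1 and R2 appear in parallel from the tap: R_th = R1‖R2 = (8.88 × 120)/128.9 = 8.27 kΩ.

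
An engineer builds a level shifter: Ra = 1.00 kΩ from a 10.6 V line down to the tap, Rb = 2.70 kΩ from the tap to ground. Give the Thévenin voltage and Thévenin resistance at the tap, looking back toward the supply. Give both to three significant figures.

V_th = 7.74 V, R_th = 730 Ω

V_th is the open-circuit tap voltage: 10.6 × 2.70/(1.00 + 2.70) = 7.74 V.
With the supply zeroed, Ra and Rb appear in parallel from the tap: R_th = Ra‖Rb = (1.00 × 2.70)/3.700 = 730 Ω.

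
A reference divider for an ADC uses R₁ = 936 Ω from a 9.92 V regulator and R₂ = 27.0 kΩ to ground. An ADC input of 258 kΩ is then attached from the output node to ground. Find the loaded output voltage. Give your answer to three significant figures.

The load sits in parallel with R₂: R₂‖R_L = (27000 × 258000) / (27000 + 258000) = 24440 Ω.
V_out = 9.92 × 24440 / (936 + 24440) = 9.92 × 24440/25380 = 9.55 V.
(Unloaded it would have been 9.59 V.)

V_out ≈ 9.55 V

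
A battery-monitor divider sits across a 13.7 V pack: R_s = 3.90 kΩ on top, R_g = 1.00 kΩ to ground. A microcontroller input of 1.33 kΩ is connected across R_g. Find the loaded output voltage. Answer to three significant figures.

V_out ≈ 1.75 V

The load sits in parallel with R_g: R_g‖R_L = (1.00 × 1.33) / (1.00 + 1.33) = 0.5708 kΩ.
V_out = 13.7 × 0.5708 / (3.90 + 0.5708) = 13.7 × 0.5708/4.471 = 1.75 V.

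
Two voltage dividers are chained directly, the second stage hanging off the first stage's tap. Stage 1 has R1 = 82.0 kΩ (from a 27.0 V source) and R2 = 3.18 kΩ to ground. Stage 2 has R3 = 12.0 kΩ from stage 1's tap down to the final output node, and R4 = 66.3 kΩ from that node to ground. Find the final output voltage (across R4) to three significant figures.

V_out ≈ 0.821 V

Stage 2 presents R3+R4 = 78.30 kΩ as a load on stage 1's tap.
Stage 1's lower leg becomes R2‖(R3+R4) = 3.056 kΩ, so V_mid = 27.0 × 3.056/85.06 = 0.9701 V.
Stage 2 is itself unloaded: V_out = V_mid × R4/(R3+R4) = 0.9701 × 66.3/78.30 = 0.821 V.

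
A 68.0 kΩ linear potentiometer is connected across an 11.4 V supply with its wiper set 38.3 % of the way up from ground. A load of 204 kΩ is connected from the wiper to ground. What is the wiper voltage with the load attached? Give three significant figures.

V ≈ 4.05 V

The wiper splits the pot into (1−α)R = 41.96 kΩ above and αR = 26.04 kΩ below.
Lower section ‖ load = 23.10 kΩ.
V_wiper = 11.4 × 23.10/(41.96 + 23.10) = 4.05 V.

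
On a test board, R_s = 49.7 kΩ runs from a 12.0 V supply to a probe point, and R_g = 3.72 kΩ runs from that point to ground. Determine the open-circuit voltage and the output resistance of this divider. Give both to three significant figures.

V_th = 0.836 V, R_th = 3.46 kΩ

V_th is the open-circuit tap voltage: 12.0 × 3.72/(49.7 + 3.72) = 0.836 V.
With the supply zeroed, R_s and R_g appear in parallel from the tap: R_th = R_s‖R_g = (49.7 × 3.72)/53.42 = 3.46 kΩ.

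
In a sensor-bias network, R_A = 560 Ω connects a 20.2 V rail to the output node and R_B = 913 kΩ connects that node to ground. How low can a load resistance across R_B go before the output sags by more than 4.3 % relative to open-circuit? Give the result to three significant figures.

Output resistance R_th = R_A‖R_B = (560 × 913000)/913600 = 559.7 Ω.
The fractional drop is R_th/(R_th + R_L); requiring this ≤ 0.0430 gives R_L ≥ R_th(1/0.0430 − 1) = 559.7 × 22.26 = 12.5 kΩ.

R_L(min) ≈ 12.5 kΩ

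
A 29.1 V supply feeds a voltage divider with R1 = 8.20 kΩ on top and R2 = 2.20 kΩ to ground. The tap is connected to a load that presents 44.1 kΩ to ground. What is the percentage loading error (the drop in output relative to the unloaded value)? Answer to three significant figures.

The divider's output (Thévenin) resistance is R1‖R2 = 1.735 kΩ.
Fractional drop under load = R_th/(R_th + R_L) = 1.735 / (1.735 + 44.1) = 0.03785.
So the output falls by 3.78 %.

3.78 %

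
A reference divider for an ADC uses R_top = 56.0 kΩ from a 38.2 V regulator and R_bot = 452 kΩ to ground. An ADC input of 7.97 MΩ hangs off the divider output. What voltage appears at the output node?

V_out ≈ 33.8 V

The load sits in parallel with R_bot: R_bot‖R_L = (452 × 7970) / (452 + 7970) = 427.7 kΩ.
V_out = 38.2 × 427.7 / (56.0 + 427.7) = 38.2 × 427.7/483.7 = 33.8 V.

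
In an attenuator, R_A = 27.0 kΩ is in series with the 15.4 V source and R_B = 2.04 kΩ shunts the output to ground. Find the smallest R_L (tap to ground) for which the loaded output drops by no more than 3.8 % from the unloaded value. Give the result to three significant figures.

R_L(min) ≈ 48.0 kΩ

Output resistance R_th = R_A‖R_B = (27.0 × 2.04)/29.04 = 1.897 kΩ.
The fractional drop is R_th/(R_th + R_L); requiring this ≤ 0.0380 gives R_L ≥ R_th(1/0.0380 − 1) = 1.897 × 25.32 = 48.0 kΩ.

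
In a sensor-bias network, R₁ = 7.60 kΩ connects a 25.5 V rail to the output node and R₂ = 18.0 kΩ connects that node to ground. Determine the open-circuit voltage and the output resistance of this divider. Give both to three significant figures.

V_th is the open-circuit tap voltage: 25.5 × 18.0/(7.60 + 18.0) = 17.9 V.
With the supply zeroed, R₁ and R₂ appear in parallel from the tap: R_th = R₁‖R₂ = (7.60 × 18.0)/25.60 = 5.34 kΩ.

V_th = 17.9 V, R_th = 5.34 kΩ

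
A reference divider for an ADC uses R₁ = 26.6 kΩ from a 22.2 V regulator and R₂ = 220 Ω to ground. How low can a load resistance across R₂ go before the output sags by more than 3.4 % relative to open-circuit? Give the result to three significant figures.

R_L(min) ≈ 6.20 kΩ

Output resistance R_th = R₁‖R₂ = (26600 × 220)/26820 = 218.2 Ω.
The fractional drop is R_th/(R_th + R_L); requiring this ≤ 0.0340 gives R_L ≥ R_th(1/0.0340 − 1) = 218.2 × 28.41 = 6.20 kΩ.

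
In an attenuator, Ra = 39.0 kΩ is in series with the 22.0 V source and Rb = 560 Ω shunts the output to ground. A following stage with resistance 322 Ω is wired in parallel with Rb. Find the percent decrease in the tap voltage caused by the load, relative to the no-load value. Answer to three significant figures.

The divider's output (Thévenin) resistance is Ra‖Rb = 552.1 Ω.
Fractional drop under load = R_th/(R_th + R_L) = 552.1 / (552.1 + 322) = 0.6316.
So the output falls by 63.2 %.

63.2 %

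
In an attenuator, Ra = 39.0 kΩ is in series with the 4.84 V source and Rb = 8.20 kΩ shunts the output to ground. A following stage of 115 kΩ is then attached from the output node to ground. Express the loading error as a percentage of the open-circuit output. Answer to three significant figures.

The divider's output (Thévenin) resistance is Ra‖Rb = 6.775 kΩ.
Fractional drop under load = R_th/(R_th + R_L) = 6.775 / (6.775 + 115) = 0.05564.
So the output falls by 5.56 %.

5.56 %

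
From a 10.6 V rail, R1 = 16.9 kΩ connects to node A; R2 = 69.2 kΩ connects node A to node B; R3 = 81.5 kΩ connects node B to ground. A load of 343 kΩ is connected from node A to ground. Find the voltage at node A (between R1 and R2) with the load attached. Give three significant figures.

Below node A the series string R2+R3 = 150.7 kΩ sits in parallel with the 343 kΩ load: 104.7 kΩ.
V_A = 10.6 × 104.7/(16.9 + 104.7) = 9.13 V.

V ≈ 9.13 V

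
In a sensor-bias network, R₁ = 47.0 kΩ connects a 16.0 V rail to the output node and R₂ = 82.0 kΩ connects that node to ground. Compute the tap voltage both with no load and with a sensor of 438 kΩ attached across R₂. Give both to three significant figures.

Open-circuit: V = 16.0 × 82.0/(47.0 + 82.0) = 10.2 V.
With the load, R₂ becomes R₂‖R_L = 69.07 kΩ, so V = 16.0 × 69.07/116.1 = 9.52 V.

Unloaded: 10.2 V; loaded: 9.52 V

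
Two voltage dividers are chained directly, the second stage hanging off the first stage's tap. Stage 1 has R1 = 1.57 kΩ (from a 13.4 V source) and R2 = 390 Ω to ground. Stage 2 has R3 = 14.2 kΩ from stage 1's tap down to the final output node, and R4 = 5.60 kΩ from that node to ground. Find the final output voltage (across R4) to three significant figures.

V_out ≈ 0.742 V

Stage 2 presents R3+R4 = 19800 Ω as a load on stage 1's tap.
Stage 1's lower leg becomes R2‖(R3+R4) = 382.5 Ω, so V_mid = 13.4 × 382.5/1952 = 2.625 V.
Stage 2 is itself unloaded: V_out = V_mid × R4/(R3+R4) = 2.625 × 5600/19800 = 0.742 V.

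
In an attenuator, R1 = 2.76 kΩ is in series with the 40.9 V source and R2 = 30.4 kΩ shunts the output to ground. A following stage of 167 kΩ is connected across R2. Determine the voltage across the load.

The load sits in parallel with R2: R2‖R_L = (30.4 × 167) / (30.4 + 167) = 25.72 kΩ.
V_out = 40.9 × 25.72 / (2.76 + 25.72) = 40.9 × 25.72/28.48 = 36.9 V.
(Unloaded it would have been 37.5 V.)

V_out ≈ 36.9 V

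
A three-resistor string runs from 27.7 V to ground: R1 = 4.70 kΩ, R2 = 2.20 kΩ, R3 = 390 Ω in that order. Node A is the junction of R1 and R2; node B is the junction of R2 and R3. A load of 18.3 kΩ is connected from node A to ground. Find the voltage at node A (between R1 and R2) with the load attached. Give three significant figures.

Below node A the series string R2+R3 = 2590 Ω sits in parallel with the 18300 Ω load: 2269 Ω.
V_A = 27.7 × 2269/(4700 + 2269) = 9.02 V.

V ≈ 9.02 V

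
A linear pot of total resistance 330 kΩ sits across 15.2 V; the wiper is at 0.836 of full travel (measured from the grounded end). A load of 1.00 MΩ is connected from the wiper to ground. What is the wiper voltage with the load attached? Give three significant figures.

The wiper splits the pot into (1−α)R = 54.12 kΩ above and αR = 275.9 kΩ below.
Lower section ‖ load = 216.2 kΩ.
V_wiper = 15.2 × 216.2/(54.12 + 216.2) = 12.2 V.

V ≈ 12.2 V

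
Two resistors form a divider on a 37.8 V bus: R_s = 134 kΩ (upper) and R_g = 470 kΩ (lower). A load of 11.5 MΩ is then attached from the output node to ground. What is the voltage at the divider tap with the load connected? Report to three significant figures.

The load sits in parallel with R_g: R_g‖R_L = (470 × 11500) / (470 + 11500) = 451.5 kΩ.
V_out = 37.8 × 451.5 / (134 + 451.5) = 37.8 × 451.5/585.5 = 29.1 V.
(Unloaded it would have been 29.4 V.)

V_out ≈ 29.1 V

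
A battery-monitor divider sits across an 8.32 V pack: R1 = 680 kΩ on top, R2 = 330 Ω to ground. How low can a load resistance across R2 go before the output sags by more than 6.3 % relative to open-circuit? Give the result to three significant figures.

R_L(min) ≈ 4.91 kΩ

Output resistance R_th = R1‖R2 = (680000 × 330)/680300 = 329.8 Ω.
The fractional drop is R_th/(R_th + R_L); requiring this ≤ 0.0630 gives R_L ≥ R_th(1/0.0630 − 1) = 329.8 × 14.87 = 4.91 kΩ.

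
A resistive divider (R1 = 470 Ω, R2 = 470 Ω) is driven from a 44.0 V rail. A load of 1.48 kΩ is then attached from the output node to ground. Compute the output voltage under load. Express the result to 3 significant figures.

V_out ≈ 19.0 V

The load sits in parallel with R2: R2‖R_L = (470 × 1480) / (470 + 1480) = 356.7 Ω.
V_out = 44.0 × 356.7 / (470 + 356.7) = 44.0 × 356.7/826.7 = 19.0 V.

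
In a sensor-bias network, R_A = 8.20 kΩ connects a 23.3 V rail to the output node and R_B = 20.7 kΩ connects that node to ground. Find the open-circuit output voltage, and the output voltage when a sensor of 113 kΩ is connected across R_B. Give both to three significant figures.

Open-circuit: V = 23.3 × 20.7/(8.20 + 20.7) = 16.7 V.
With the load, R_B becomes R_B‖R_L = 17.50 kΩ, so V = 23.3 × 17.50/25.70 = 15.9 V.

Unloaded: 16.7 V; loaded: 15.9 V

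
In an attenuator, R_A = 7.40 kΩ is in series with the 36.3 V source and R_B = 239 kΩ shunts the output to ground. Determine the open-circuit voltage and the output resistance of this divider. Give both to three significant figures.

V_th = 35.2 V, R_th = 7.18 kΩ

V_th is the open-circuit tap voltage: 36.3 × 239/(7.40 + 239) = 35.2 V.
With the supply zeroed, R_A and R_B appear in parallel from the tap: R_th = R_A‖R_B = (7.40 × 239)/246.4 = 7.18 kΩ.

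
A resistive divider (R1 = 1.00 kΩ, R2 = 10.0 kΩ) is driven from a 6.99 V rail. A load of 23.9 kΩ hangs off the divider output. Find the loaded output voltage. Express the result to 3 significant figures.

The load sits in parallel with R2: R2‖R_L = (10.0 × 23.9) / (10.0 + 23.9) = 7.050 kΩ.
V_out = 6.99 × 7.050 / (1.00 + 7.050) = 6.99 × 7.050/8.050 = 6.12 V.
(Unloaded it would have been 6.35 V.)

V_out ≈ 6.12 V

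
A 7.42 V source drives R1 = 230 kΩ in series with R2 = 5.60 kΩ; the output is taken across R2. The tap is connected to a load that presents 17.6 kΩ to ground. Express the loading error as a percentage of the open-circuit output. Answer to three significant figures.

The divider's output (Thévenin) resistance is R1‖R2 = 5.467 kΩ.
Fractional drop under load = R_th/(R_th + R_L) = 5.467 / (5.467 + 17.6) = 0.2370.
So the output falls by 23.7 %.

23.7 %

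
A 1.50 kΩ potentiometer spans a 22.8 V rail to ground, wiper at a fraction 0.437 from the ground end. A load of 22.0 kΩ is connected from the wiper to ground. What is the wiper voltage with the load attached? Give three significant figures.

The wiper splits the pot into (1−α)R = 844.5 Ω above and αR = 655.5 Ω below.
Lower section ‖ load = 636.5 Ω.
V_wiper = 22.8 × 636.5/(844.5 + 636.5) = 9.80 V.

V ≈ 9.80 V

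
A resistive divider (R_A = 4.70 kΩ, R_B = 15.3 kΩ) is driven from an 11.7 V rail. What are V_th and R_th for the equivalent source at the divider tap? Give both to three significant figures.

V_th is the open-circuit tap voltage: 11.7 × 15.3/(4.70 + 15.3) = 8.95 V.
With the supply zeroed, R_A and R_B appear in parallel from the tap: R_th = R_A‖R_B = (4.70 × 15.3)/20.00 = 3.60 kΩ.

V_th = 8.95 V, R_th = 3.60 kΩ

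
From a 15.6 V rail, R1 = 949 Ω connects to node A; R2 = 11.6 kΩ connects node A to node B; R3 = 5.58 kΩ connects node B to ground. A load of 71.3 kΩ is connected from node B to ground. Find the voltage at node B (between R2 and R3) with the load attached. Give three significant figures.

At node B, R3 is in parallel with the load: R3‖R_L = 5175 Ω.
Below node A the resistance is R2 + (R3‖R_L) = 16780 Ω, so V_A = 15.6 × 16780/17720 = 14.76 V.
Then V_B = V_A × (R3‖R_L)/(R2 + R3‖R_L) = 14.76 × 5175/16780 = 4.55 V.

V ≈ 4.55 V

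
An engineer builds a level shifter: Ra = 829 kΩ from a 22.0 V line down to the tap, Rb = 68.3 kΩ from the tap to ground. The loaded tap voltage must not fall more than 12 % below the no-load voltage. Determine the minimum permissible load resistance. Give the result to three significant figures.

Output resistance R_th = Ra‖Rb = (829 × 68.3)/897.3 = 63.10 kΩ.
The fractional drop is R_th/(R_th + R_L); requiring this ≤ 0.120 gives R_L ≥ R_th(1/0.120 − 1) = 63.10 × 7.333 = 463 kΩ.

R_L(min) ≈ 463 kΩ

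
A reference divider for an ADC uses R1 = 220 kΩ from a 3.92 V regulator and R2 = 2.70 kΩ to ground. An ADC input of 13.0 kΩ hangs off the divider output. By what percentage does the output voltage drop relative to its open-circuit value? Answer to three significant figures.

17.0 %

Unloaded V = 3.92 × 2.70/222.7 = 0.04753 V.
Loaded: R2‖R_L = 2.236 kΩ, giving V = 3.92 × 2.236/222.2 = 0.03943 V.
Drop = (0.04753 − 0.03943) / 0.04753 = 17.0 %.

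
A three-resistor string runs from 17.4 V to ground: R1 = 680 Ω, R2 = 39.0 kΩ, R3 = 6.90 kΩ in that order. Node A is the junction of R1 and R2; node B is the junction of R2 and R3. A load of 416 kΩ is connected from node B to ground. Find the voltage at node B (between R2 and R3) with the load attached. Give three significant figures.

V ≈ 2.54 V

At node B, R3 is in parallel with the load: R3‖R_L = 6787 Ω.
Below node A the resistance is R2 + (R3‖R_L) = 45790 Ω, so V_A = 17.4 × 45790/46470 = 17.15 V.
Then V_B = V_A × (R3‖R_L)/(R2 + R3‖R_L) = 17.15 × 6787/45790 = 2.54 V.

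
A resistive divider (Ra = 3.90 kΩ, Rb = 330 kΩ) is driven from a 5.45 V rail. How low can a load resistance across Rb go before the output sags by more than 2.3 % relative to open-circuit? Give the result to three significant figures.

Output resistance R_th = Ra‖Rb = (3.90 × 330)/333.9 = 3.854 kΩ.
The fractional drop is R_th/(R_th + R_L); requiring this ≤ 0.0230 gives R_L ≥ R_th(1/0.0230 − 1) = 3.854 × 42.48 = 164 kΩ.

R_L(min) ≈ 164 kΩ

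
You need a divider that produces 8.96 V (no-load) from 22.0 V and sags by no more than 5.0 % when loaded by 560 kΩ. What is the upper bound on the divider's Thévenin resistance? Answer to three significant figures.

R_th ≤ 29.5 kΩ

Loading drop = R_th/(R_th + R_L) ≤ 0.0500, so R_th ≤ R_L · ε/(1−ε) = 560 kΩ × 0.0500/0.9500 = 29.5 kΩ.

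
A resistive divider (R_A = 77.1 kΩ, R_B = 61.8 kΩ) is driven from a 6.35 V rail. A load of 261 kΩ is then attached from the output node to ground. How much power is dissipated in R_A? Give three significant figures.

Total resistance from the source is R_A + (R_B‖R_L) = 127.1 kΩ, so I = 6.35/127.1 kΩ = 0.04997 mA.
P = I²·R_A = (0.04997 mA)² × 77.1 kΩ = 0.193 mW.

P ≈ 0.193 mW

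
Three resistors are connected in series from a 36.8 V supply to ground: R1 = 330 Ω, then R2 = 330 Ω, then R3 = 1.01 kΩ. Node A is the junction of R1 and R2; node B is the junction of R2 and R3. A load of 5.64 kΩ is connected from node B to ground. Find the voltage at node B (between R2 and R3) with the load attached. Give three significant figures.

V ≈ 20.8 V

At node B, R3 is in parallel with the load: R3‖R_L = 856.6 Ω.
Below node A the resistance is R2 + (R3‖R_L) = 1187 Ω, so V_A = 36.8 × 1187/1517 = 28.79 V.
Then V_B = V_A × (R3‖R_L)/(R2 + R3‖R_L) = 28.79 × 856.6/1187 = 20.8 V.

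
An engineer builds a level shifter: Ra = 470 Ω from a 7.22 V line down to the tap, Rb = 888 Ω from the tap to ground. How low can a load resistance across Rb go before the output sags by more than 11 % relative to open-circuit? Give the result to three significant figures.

Output resistance R_th = Ra‖Rb = (470 × 888)/1358 = 307.3 Ω.
The fractional drop is R_th/(R_th + R_L); requiring this ≤ 0.110 gives R_L ≥ R_th(1/0.110 − 1) = 307.3 × 8.091 = 2.49 kΩ.

R_L(min) ≈ 2.49 kΩ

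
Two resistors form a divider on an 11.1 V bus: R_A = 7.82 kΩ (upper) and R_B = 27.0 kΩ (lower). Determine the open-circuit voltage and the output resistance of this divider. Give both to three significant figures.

V_th = 8.61 V, R_th = 6.06 kΩ

V_th is the open-circuit tap voltage: 11.1 × 27.0/(7.82 + 27.0) = 8.61 V.
With the supply zeroed, R_A and R_B appear in parallel from the tap: R_th = R_A‖R_B = (7.82 × 27.0)/34.82 = 6.06 kΩ.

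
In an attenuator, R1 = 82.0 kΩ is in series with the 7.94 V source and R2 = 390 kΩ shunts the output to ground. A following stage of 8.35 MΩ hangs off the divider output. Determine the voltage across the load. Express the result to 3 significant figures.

V_out ≈ 6.51 V

The load sits in parallel with R2: R2‖R_L = (390 × 8350) / (390 + 8350) = 372.6 kΩ.
V_out = 7.94 × 372.6 / (82.0 + 372.6) = 7.94 × 372.6/454.6 = 6.51 V.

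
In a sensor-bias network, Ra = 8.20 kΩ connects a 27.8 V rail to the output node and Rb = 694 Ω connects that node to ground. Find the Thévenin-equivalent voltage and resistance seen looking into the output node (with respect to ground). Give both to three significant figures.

V_th = 2.17 V, R_th = 640 Ω

V_th is the open-circuit tap voltage: 27.8 × 694/(8200 + 694) = 2.17 V.
With the supply zeroed, Ra and Rb appear in parallel from the tap: R_th = Ra‖Rb = (8200 × 694)/8894 = 640 Ω.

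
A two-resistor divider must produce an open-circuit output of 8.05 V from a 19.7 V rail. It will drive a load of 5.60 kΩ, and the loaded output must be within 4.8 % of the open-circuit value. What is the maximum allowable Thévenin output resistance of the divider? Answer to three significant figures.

Loading drop = R_th/(R_th + R_L) ≤ 0.0480, so R_th ≤ R_L · ε/(1−ε) = 5.60 kΩ × 0.0480/0.9520 = 282 Ω.

R_th ≤ 282 Ω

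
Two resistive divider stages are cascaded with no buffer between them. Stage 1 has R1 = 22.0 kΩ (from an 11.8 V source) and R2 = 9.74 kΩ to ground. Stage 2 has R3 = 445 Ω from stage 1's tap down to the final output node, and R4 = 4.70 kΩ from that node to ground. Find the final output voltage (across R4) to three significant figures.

V_out ≈ 1.43 V

Stage 2 presents R3+R4 = 5145 Ω as a load on stage 1's tap.
Stage 1's lower leg becomes R2‖(R3+R4) = 3367 Ω, so V_mid = 11.8 × 3367/25370 = 1.566 V.
Stage 2 is itself unloaded: V_out = V_mid × R4/(R3+R4) = 1.566 × 4700/5145 = 1.43 V.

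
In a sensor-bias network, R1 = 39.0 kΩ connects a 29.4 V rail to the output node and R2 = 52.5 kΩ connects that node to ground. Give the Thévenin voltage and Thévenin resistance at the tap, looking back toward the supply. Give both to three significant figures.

V_th is the open-circuit tap voltage: 29.4 × 52.5/(39.0 + 52.5) = 16.9 V.
With the supply zeroed, R1 and R2 appear in parallel from the tap: R_th = R1‖R2 = (39.0 × 52.5)/91.50 = 22.4 kΩ.

V_th = 16.9 V, R_th = 22.4 kΩ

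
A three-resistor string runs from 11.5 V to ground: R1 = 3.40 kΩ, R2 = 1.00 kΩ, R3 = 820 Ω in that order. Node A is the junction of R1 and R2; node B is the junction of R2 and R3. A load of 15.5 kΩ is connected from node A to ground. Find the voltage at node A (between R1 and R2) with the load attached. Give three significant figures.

Below node A the series string R2+R3 = 1820 Ω sits in parallel with the 15500 Ω load: 1629 Ω.
V_A = 11.5 × 1629/(3400 + 1629) = 3.72 V.

V ≈ 3.72 V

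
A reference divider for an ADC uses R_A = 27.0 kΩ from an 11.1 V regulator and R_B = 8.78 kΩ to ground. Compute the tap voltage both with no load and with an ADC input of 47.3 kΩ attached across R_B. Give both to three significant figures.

Unloaded: 2.72 V; loaded: 2.39 V

Open-circuit: V = 11.1 × 8.78/(27.0 + 8.78) = 2.72 V.
With the load, R_B becomes R_B‖R_L = 7.405 kΩ, so V = 11.1 × 7.405/34.41 = 2.39 V.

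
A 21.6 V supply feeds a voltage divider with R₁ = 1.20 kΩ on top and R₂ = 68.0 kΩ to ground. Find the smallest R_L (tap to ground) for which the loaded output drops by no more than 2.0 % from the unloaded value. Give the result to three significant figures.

Output resistance R_th = R₁‖R₂ = (1.20 × 68.0)/69.20 = 1.179 kΩ.
The fractional drop is R_th/(R_th + R_L); requiring this ≤ 0.0200 gives R_L ≥ R_th(1/0.0200 − 1) = 1.179 × 49.00 = 57.8 kΩ.

R_L(min) ≈ 57.8 kΩ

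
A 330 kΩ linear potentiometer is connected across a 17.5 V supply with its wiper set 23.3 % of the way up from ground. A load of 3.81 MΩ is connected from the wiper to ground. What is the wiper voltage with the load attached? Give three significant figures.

The wiper splits the pot into (1−α)R = 253.1 kΩ above and αR = 76.89 kΩ below.
Lower section ‖ load = 75.37 kΩ.
V_wiper = 17.5 × 75.37/(253.1 + 75.37) = 4.02 V.

V ≈ 4.02 V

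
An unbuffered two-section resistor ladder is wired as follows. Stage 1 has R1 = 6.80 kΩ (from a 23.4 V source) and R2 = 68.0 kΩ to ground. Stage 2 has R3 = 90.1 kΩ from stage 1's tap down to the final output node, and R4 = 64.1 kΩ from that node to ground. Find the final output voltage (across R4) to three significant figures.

Stage 2 presents R3+R4 = 154.2 kΩ as a load on stage 1's tap.
Stage 1's lower leg becomes R2‖(R3+R4) = 47.19 kΩ, so V_mid = 23.4 × 47.19/53.99 = 20.45 V.
Stage 2 is itself unloaded: V_out = V_mid × R4/(R3+R4) = 20.45 × 64.1/154.2 = 8.50 V.

V_out ≈ 8.50 V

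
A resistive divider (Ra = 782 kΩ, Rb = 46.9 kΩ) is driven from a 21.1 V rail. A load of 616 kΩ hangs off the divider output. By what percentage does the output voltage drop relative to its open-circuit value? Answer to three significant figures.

6.70 %

The divider's output (Thévenin) resistance is Ra‖Rb = 44.25 kΩ.
Fractional drop under load = R_th/(R_th + R_L) = 44.25 / (44.25 + 616) = 0.06701.
So the output falls by 6.70 %.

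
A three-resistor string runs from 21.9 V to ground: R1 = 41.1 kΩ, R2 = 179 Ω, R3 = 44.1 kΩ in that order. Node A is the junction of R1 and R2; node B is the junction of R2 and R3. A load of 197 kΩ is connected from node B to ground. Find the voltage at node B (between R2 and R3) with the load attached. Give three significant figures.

At node B, R3 is in parallel with the load: R3‖R_L = 36030 Ω.
Below node A the resistance is R2 + (R3‖R_L) = 36210 Ω, so V_A = 21.9 × 36210/77310 = 10.26 V.
Then V_B = V_A × (R3‖R_L)/(R2 + R3‖R_L) = 10.26 × 36030/36210 = 10.2 V.

V ≈ 10.2 V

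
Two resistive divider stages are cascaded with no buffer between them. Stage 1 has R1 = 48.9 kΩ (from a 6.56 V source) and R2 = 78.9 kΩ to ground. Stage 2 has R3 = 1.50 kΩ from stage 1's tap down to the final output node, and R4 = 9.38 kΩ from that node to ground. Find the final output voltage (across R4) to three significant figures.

V_out ≈ 0.925 V

Stage 2 presents R3+R4 = 10.88 kΩ as a load on stage 1's tap.
Stage 1's lower leg becomes R2‖(R3+R4) = 9.562 kΩ, so V_mid = 6.56 × 9.562/58.46 = 1.073 V.
Stage 2 is itself unloaded: V_out = V_mid × R4/(R3+R4) = 1.073 × 9.38/10.88 = 0.925 V.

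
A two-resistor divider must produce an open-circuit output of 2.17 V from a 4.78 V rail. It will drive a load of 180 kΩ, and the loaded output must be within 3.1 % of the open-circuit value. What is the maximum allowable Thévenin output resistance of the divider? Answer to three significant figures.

R_th ≤ 5.76 kΩ

Loading drop = R_th/(R_th + R_L) ≤ 0.0310, so R_th ≤ R_L · ε/(1−ε) = 180 kΩ × 0.0310/0.9690 = 5.76 kΩ.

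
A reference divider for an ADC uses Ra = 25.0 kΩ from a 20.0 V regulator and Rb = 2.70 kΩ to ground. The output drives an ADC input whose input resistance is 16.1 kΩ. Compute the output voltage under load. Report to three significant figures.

V_out ≈ 1.69 V

The load sits in parallel with Rb: Rb‖R_L = (2.70 × 16.1) / (2.70 + 16.1) = 2.312 kΩ.
V_out = 20.0 × 2.312 / (25.0 + 2.312) = 20.0 × 2.312/27.31 = 1.69 V.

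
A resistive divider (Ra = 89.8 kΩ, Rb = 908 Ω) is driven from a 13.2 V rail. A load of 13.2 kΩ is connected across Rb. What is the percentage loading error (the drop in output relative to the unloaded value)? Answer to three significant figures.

The divider's output (Thévenin) resistance is Ra‖Rb = 898.9 Ω.
Fractional drop under load = R_th/(R_th + R_L) = 898.9 / (898.9 + 13200) = 0.06376.
So the output falls by 6.38 %.

6.38 %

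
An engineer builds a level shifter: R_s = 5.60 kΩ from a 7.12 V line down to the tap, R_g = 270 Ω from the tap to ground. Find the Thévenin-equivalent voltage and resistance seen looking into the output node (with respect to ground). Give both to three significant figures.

V_th is the open-circuit tap voltage: 7.12 × 270/(5600 + 270) = 0.327 V.
With the supply zeroed, R_s and R_g appear in parallel from the tap: R_th = R_s‖R_g = (5600 × 270)/5870 = 258 Ω.

V_th = 0.327 V, R_th = 258 Ω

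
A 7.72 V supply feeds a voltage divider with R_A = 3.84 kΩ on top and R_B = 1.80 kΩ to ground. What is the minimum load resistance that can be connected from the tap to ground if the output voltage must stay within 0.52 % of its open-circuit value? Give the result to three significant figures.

R_L(min) ≈ 234 kΩ

Output resistance R_th = R_A‖R_B = (3.84 × 1.80)/5.640 = 1.226 kΩ.
The fractional drop is R_th/(R_th + R_L); requiring this ≤ 0.00520 gives R_L ≥ R_th(1/0.00520 − 1) = 1.226 × 191.3 = 234 kΩ.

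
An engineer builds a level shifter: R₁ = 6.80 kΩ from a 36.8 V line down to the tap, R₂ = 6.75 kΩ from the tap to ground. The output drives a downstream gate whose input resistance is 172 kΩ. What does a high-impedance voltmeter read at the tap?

The load sits in parallel with R₂: R₂‖R_L = (6.75 × 172) / (6.75 + 172) = 6.495 kΩ.
V_out = 36.8 × 6.495 / (6.80 + 6.495) = 36.8 × 6.495/13.30 = 18.0 V.
(Unloaded it would have been 18.3 V.)

V_out ≈ 18.0 V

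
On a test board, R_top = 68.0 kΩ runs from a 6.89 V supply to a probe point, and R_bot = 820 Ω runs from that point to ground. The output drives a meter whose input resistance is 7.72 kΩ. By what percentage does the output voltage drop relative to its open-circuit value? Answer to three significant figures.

9.50 %

The divider's output (Thévenin) resistance is R_top‖R_bot = 810.2 Ω.
Fractional drop under load = R_th/(R_th + R_L) = 810.2 / (810.2 + 7720) = 0.09498.
So the output falls by 9.50 %.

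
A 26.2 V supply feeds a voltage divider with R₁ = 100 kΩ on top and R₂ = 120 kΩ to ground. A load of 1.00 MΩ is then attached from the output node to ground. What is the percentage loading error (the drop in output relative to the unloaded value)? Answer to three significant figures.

The divider's output (Thévenin) resistance is R₁‖R₂ = 54.55 kΩ.
Fractional drop under load = R_th/(R_th + R_L) = 54.55 / (54.55 + 1000) = 0.05172.
So the output falls by 5.17 %.

5.17 %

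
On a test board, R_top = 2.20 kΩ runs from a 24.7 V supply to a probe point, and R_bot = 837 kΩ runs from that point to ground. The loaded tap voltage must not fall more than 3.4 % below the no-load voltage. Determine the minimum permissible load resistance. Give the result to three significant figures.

R_L(min) ≈ 62.3 kΩ

Output resistance R_th = R_top‖R_bot = (2.20 × 837)/839.2 = 2.194 kΩ.
The fractional drop is R_th/(R_th + R_L); requiring this ≤ 0.0340 gives R_L ≥ R_th(1/0.0340 − 1) = 2.194 × 28.41 = 62.3 kΩ.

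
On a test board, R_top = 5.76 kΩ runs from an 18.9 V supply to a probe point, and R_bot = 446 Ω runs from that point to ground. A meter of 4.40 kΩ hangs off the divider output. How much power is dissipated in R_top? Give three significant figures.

Total resistance from the source is R_top + (R_bot‖R_L) = 6165 Ω, so I = 18.9/6165 Ω = 3.066 mA.
P = I²·R_top = (3.066 mA)² × 5.76 kΩ = 54.1 mW.

P ≈ 54.1 mW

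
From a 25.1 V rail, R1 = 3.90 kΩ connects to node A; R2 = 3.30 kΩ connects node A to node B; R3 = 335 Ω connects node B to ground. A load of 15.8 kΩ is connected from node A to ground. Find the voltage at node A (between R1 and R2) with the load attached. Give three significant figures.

V ≈ 10.8 V

Below node A the series string R2+R3 = 3635 Ω sits in parallel with the 15800 Ω load: 2955 Ω.
V_A = 25.1 × 2955/(3900 + 2955) = 10.8 V.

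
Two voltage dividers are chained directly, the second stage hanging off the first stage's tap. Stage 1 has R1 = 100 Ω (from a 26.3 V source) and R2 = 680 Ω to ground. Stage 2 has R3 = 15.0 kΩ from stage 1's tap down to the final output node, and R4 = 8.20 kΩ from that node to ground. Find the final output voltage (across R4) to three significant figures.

Stage 2 presents R3+R4 = 23200 Ω as a load on stage 1's tap.
Stage 1's lower leg becomes R2‖(R3+R4) = 660.6 Ω, so V_mid = 26.3 × 660.6/760.6 = 22.84 V.
Stage 2 is itself unloaded: V_out = V_mid × R4/(R3+R4) = 22.84 × 8200/23200 = 8.07 V.

V_out ≈ 8.07 V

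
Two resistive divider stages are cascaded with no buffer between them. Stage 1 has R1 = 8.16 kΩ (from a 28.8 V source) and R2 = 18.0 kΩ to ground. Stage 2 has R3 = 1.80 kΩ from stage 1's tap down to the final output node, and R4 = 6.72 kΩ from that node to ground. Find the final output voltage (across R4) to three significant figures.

V_out ≈ 9.42 V

Stage 2 presents R3+R4 = 8.520 kΩ as a load on stage 1's tap.
Stage 1's lower leg becomes R2‖(R3+R4) = 5.783 kΩ, so V_mid = 28.8 × 5.783/13.94 = 11.94 V.
Stage 2 is itself unloaded: V_out = V_mid × R4/(R3+R4) = 11.94 × 6.72/8.520 = 9.42 V.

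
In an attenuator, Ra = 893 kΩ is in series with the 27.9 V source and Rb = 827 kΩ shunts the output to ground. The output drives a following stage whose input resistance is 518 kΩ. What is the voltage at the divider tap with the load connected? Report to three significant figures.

V_out ≈ 7.33 V

The load sits in parallel with Rb: Rb‖R_L = (827 × 518) / (827 + 518) = 318.5 kΩ.
V_out = 27.9 × 318.5 / (893 + 318.5) = 27.9 × 318.5/1212 = 7.33 V.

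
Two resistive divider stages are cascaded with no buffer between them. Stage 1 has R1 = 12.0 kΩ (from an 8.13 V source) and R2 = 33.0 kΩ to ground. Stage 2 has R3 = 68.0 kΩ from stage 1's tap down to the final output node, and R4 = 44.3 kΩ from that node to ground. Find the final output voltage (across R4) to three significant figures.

V_out ≈ 2.18 V

Stage 2 presents R3+R4 = 112.3 kΩ as a load on stage 1's tap.
Stage 1's lower leg becomes R2‖(R3+R4) = 25.51 kΩ, so V_mid = 8.13 × 25.51/37.51 = 5.529 V.
Stage 2 is itself unloaded: V_out = V_mid × R4/(R3+R4) = 5.529 × 44.3/112.3 = 2.18 V.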